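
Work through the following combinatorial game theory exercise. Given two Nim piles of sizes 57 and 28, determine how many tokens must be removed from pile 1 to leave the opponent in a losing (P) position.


Piles: 57 and 28
Current XOR: 57 XOR 28 = 37 (non-zero, so this is an N-position).
To make the XOR zero, we need to find a move that balances the piles.
For pile 1 (size 57): target = 57 XOR 37 = 28
We reduce pile 1 from 57 to 28.
Tokens removed: 57 - 28 = 29
Verification: 28 XOR 28 = 0

29


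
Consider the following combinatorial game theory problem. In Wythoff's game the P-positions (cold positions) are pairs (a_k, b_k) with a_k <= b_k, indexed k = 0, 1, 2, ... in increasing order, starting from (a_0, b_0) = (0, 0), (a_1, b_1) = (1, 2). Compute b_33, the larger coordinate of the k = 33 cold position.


By Wythoff's theorem, a_k = floor(k * phi) and b_k = floor(k * phi^2) = a_k + k, where phi = (1 + sqrt(5))/2 is the golden ratio.
phi = (1 + sqrt(5))/2 = 1.618034
phi^2 = phi + 1 = 2.618034
k = 33
k * phi^2 = 33 * 2.618034 = 86.395122
b_33 = floor(k * phi^2) = 86 (check: a_33 + k = 53 + 33 = 86)

86


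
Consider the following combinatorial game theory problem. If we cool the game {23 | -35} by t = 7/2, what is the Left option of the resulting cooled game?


Original game: {23 | -35} (a switch {a | b} with a > b).
Cooling by t (for t below the temperature (a - b)/2 = 29) taxes each move by t: {a | b} cooled by t is {a - t | b + t}.
Cooling amount: t = 7/2
Cooled Left option: 23 - 7/2 = 39/2
Cooled Right option: -35 + 7/2 = -63/2
Cooled game: {39/2 | -63/2}
Left option = 39/2

39/2


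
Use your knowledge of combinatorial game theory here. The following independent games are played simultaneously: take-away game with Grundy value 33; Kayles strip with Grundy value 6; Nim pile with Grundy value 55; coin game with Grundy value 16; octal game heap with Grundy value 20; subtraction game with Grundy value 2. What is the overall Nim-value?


By the Sprague-Grundy theorem, the Grundy value of a sum of games is the XOR of individual Grundy values.
take-away game: Grundy value = 33. Running XOR: 0 XOR 33 = 33
Kayles strip: Grundy value = 6. Running XOR: 33 XOR 6 = 39
Nim pile: Grundy value = 55. Running XOR: 39 XOR 55 = 16
coin game: Grundy value = 16. Running XOR: 16 XOR 16 = 0
octal game heap: Grundy value = 20. Running XOR: 0 XOR 20 = 20
subtraction game: Grundy value = 2. Running XOR: 20 XOR 2 = 22
The combined Grundy value is 22.

22


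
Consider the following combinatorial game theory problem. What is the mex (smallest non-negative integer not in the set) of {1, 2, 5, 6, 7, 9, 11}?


Set = {1, 2, 5, 6, 7, 9, 11}
0 is NOT in the set. This is the mex.
mex = 0

0


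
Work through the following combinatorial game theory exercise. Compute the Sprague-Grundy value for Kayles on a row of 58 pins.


Kayles: a move removes 1 or 2 adjacent pins from a contiguous row.
Removing pins from a row of k leaves two independent rows (a, b) with a + b = k - 1 (one pin) or a + b = k - 2 (two pins); an end removal gives a = 0.
By Sprague-Grundy, G(k) = mex{ G(a) XOR G(b) } over all these splits. G(0) = 0.
G(1): splits (0,0):0^0=0 -> mex({0}) = 1
G(2): splits (0,1):0^1=1 (0,0):0^0=0 -> mex({0, 1}) = 2
G(3): splits (0,2):0^2=2 (1,1):1^1=0 (0,1):0^1=1 -> mex({0, 1, 2}) = 3
G(4): splits (0,3):0^3=3 (1,2):1^2=3 (0,2):0^2=2 (1,1):1^1=0 -> mex({0, 2, 3}) = 1
G(5): splits (0,4):0^1=1 (1,3):1^3=2 (2,2):2^2=0 (0,3):0^3=3 (1,2):1^2=3 -> mex({0, 1, 2, 3}) = 4
G(6) = mex({0, 1, 2, 4}) = 3
G(7) = mex({0, 1, 3, 4, 5}) = 2
G(8) = mex({0, 2, 3, 5, 6}) = 1
G(9) = mex({0, 1, 2, 3, 6, 7}) = 4
G(10) = mex({0, 1, 3, 4, 5, 7}) = 2
G(11) = mex({0, 1, 2, 3, 4, 5}) = 6
G(12) = mex({0, 1, 2, 3, 5, 6, 7}) = 4
G(13) = mex({0, 2, 3, 4, 6, 7}) = 1
G(14) = mex({0, 1, 4, 5, 6, 7}) = 2
G(15) = mex({0, 1, 2, 3, 4, 5, 6}) = 7
G(16) = mex({0, 2, 3, 5, 6, 7}) = 1
G(17) = mex({0, 1, 2, 3, 5, 6, 7}) = 4
G(18) = mex({0, 1, 2, 4, 5, 6}) = 3
G(19) = mex({0, 1, 3, 4, 5, 7}) = 2
G(20) = mex({0, 2, 3, 4, 5, 6, 7}) = 1
G(21) = mex({0, 1, 2, 3, 5, 6, 7}) = 4
G(22) = mex({0, 1, 2, 3, 4, 5, 7}) = 6
G(23) = mex({0, 1, 2, 3, 4, 5, 6}) = 7
G(24) = mex({0, 1, 2, 3, 5, 6, 7}) = 4
G(25) = mex({0, 2, 3, 4, 6, 7}) = 1
G(26) = mex({0, 1, 3, 4, 5, 6, 7}) = 2
G(27) = mex({0, 1, 2, 3, 4, 5, 6, 7}) = 8
G(28) = mex({0, 1, 2, 3, 4, 6, 7, 8}) = 5
G(29) = mex({0, 1, 2, 3, 5, 6, 7, 8, 9}) = 4
G(30) = mex({0, 1, 2, 3, 4, 5, 6, 9, 10}) = 7
G(31) = mex({0, 1, 3, 4, 5, 7, 10, 11}) = 2
G(32) = mex({0, 2, 3, 4, 5, 6, 7, 9, 11}) = 1
G(33) = mex({0, 1, 2, 3, 4, 5, 6, 7, 9, 12}) = 8
G(34) = mex({0, 1, 2, 3, 4, 5, 7, 8, 11, 12}) = 6
G(35) = mex({0, 1, 2, 3, 4, 5, 6, 8, 9, 10, 11}) = 7
G(36) = mex({0, 1, 2, 3, 5, 6, 7, 9, 10}) = 4
G(37) = mex({0, 2, 3, 4, 6, 7, 9, 10, 11, 12}) = 1
G(38) = mex({0, 1, 3, 4, 5, 6, 7, 9, 10, 11, 12}) = 2
G(39) = mex({0, 1, 2, 4, 5, 6, 7, 9, 10, 12, 14}) = 3
G(40) = mex({0, 2, 3, 4, 6, 7, 11, 12, 14}) = 1
G(41) = mex({0, 1, 2, 3, 5, 6, 7, 9, 10, 11, 12}) = 4
G(42) = mex({0, 1, 2, 3, 4, 5, 6, 9, 10}) = 7
G(43) = mex({0, 1, 3, 4, 5, 7, 9, 10, 12, 15}) = 2
G(44) = mex({0, 2, 3, 4, 5, 6, 7, 9, 10, 12, 15}) = 1
G(45) = mex({0, 1, 2, 3, 4, 5, 6, 7, 9, 10, 12, 14}) = 8
G(46) = mex({0, 1, 3, 4, 5, 7, 8, 11, 12, 14}) = 2
G(47) = mex({0, 1, 2, 3, 4, 5, 6, 8, 9, 10, 11, 12}) = 7
G(48) = mex({0, 1, 2, 3, 5, 6, 7, 9, 10}) = 4
G(49) = mex({0, 2, 3, 4, 6, 7, 9, 10, 11, 12, 15}) = 1
G(50) = mex({0, 1, 4, 5, 6, 7, 9, 11, 12, 14, 15}) = 2
G(51) = mex({0, 1, 2, 3, 4, 5, 6, 7, 9, 12, 14, 15}) = 8
G(52) = mex({0, 2, 3, 4, 5, 6, 7, 8, 11, 12, 15}) = 1
G(53) = mex({0, 1, 2, 3, 5, 6, 7, 8, 9, 10, 11, 12}) = 4
G(54) = mex({0, 1, 2, 3, 4, 5, 6, 9, 10}) = 7
G(55) = mex({0, 1, 3, 4, 5, 7, 9, 10, 11, 12}) = 2
G(56) = mex({0, 2, 3, 4, 5, 6, 7, 9, 10, 11, 12, 13, 14}) = 1
G(57) = mex({0, 1, 2, 3, 5, 6, 7, 9, 10, 12, 13, 14, 15}) = 4
G(58) = mex({0, 1, 3, 4, 5, 7, 11, 12, 14, 15}) = 2
Therefore G(58) = 2.

2


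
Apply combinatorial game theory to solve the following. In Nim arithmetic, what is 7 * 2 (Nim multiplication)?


Nim multiplication is bilinear over XOR: (u XOR v) * w = (u*w) XOR (v*w).
So we split each operand into its bit components and XOR the pairwise Nim products.
7 = 1 + 2 + 4 (as XOR of powers of 2).
2 = 2 (as XOR of powers of 2).
Using the standard Nim-product table on single bits:
  2*2 = 3,   2*4 = 8,   2*8 = 12,
  4*4 = 6,   4*8 = 11,  8*8 = 13,
and  1*x = x (identity), k*l = l*k (commutative).
Pairwise Nim products:
  1 * 2 = 2
  2 * 2 = 3
  4 * 2 = 8
XOR them: 2 XOR 3 XOR 8 = 9.
Result: 7 * 2 = 9 (in Nim).

9


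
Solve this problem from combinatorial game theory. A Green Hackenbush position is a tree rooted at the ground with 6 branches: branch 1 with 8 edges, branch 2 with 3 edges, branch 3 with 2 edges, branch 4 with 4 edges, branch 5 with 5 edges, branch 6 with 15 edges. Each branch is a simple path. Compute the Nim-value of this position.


The tree has 6 branches from the ground vertex.
In Green Hackenbush, the Nim-value of a simple path of length k is k.
Branch 1: length 8, Nim-value = 8
Branch 2: length 3, Nim-value = 3
Branch 3: length 2, Nim-value = 2
Branch 4: length 4, Nim-value = 4
Branch 5: length 5, Nim-value = 5
Branch 6: length 15, Nim-value = 15
Total Nim-value = XOR of all branch values:
0 XOR 8 = 8
8 XOR 3 = 11
11 XOR 2 = 9
9 XOR 4 = 13
13 XOR 5 = 8
8 XOR 15 = 7
Nim-value of the tree = 7

7


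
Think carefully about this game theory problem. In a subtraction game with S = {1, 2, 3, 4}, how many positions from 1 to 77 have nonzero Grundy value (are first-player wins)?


Subtraction set S = {1, 2, 3, 4}, so G(n) = n mod 5.
G(n) = 0 when n is a multiple of 5.
Multiples of 5 in [1, 77]: 15
N-positions (nonzero Grundy) = 77 - 15 = 62

62


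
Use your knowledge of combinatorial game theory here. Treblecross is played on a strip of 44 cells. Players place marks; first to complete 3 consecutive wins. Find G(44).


Treblecross: place X on empty cells; 3-in-a-row wins.
Playing within two cells of an existing X lets the opponent win at once, so sensible play treats the cells i-2..i+2 around each X as dead. The player left with no safe cell loses, so this is a normal-play take-away game on strips of safe cells.
Placing X at cell i (0-indexed) of a strip of k safe cells leaves independent strips of sizes max(0, i-2) and max(0, k-i-3). Hence G(k) = mex{ G(max(0,i-2)) XOR G(max(0,k-i-3)) : 0 <= i < k }, with G(0) = 0.
G(1): splits (0,0):0^0=0 -> mex({0}) = 1
G(2): splits (0,0):0^0=0 -> mex({0}) = 1
G(3): splits (0,0):0^0=0 -> mex({0}) = 1
G(4): splits (0,1):0^1=1 (0,0):0^0=0 -> mex({0, 1}) = 2
G(5): splits (0,2):0^1=1 (0,1):0^1=1 (0,0):0^0=0 -> mex({0, 1}) = 2
G(6) = mex({1}) = 0
G(7) = mex({0, 1, 2}) = 3
G(8) = mex({0, 1, 2}) = 3
G(9) = mex({0, 2}) = 1
G(10) = mex({0, 2, 3}) = 1
G(11) = mex({0, 3}) = 1
G(12) = mex({1, 3}) = 0
G(13) = mex({0, 1, 2, 3}) = 4
G(14) = mex({0, 1, 2}) = 3
G(15) = mex({0, 1, 2}) = 3
G(16) = mex({0, 1, 2, 4}) = 3
G(17) = mex({0, 1, 3, 4}) = 2
G(18) = mex({0, 1, 3, 4}) = 2
G(19) = mex({0, 1, 3, 5}) = 2
G(20) = mex({0, 1, 2, 3, 5}) = 4
G(21) = mex({0, 1, 2, 3, 5}) = 4
G(22) = mex({1, 2, 6}) = 0
G(23) = mex({0, 1, 2, 3, 4, 6}) = 5
G(24) = mex({0, 1, 2, 3, 4}) = 5
G(25) = mex({0, 1, 3, 4, 7}) = 2
G(26) = mex({0, 1, 3, 4, 5, 7}) = 2
G(27) = mex({0, 1, 3, 5}) = 2
G(28) = mex({0, 1, 2, 5}) = 3
G(29) = mex({0, 1, 2, 4, 5, 6}) = 3
G(30) = mex({1, 2, 4, 6}) = 0
G(31) = mex({0, 1, 2, 3, 4, 6}) = 5
G(32) = mex({1, 2, 3, 4, 7}) = 0
G(33) = mex({0, 3, 7}) = 1
G(34) = mex({0, 2, 3, 5, 7}) = 1
G(35) = mex({0, 2, 3, 5, 6}) = 1
G(36) = mex({0, 1, 2, 5, 6}) = 3
G(37) = mex({0, 1, 2, 4, 5, 6}) = 3
G(38) = mex({0, 1, 2, 4}) = 3
G(39) = mex({0, 1, 2, 3, 4, 7}) = 5
G(40) = mex({0, 1, 2, 3, 4, 5, 7}) = 6
G(41) = mex({0, 1, 2, 3, 5, 7}) = 4
G(42) = mex({0, 1, 2, 3, 5, 6, 7}) = 4
G(43) = mex({0, 2, 3, 5, 6}) = 1
G(44) = mex({1, 2, 3, 4, 5, 6}) = 0
Therefore G(44) = 0.

0


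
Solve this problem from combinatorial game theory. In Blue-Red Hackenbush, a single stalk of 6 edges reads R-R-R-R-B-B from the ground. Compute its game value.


Edges (from ground): R-R-R-R-B-B
By Berlekamp's sign-expansion rule, a Blue-Red Hackenbush stalk has the value of the surreal number whose sign sequence is the edge sequence with B -> + and R -> -.
Sign sequence: ----++
Trace the sign expansion in the surreal number tree, starting from 0:
Edge 1: R (sign -) -> bounds (-inf, 0), value = -1
Edge 2: R (sign -) -> bounds (-inf, -1), value = -2
Edge 3: R (sign -) -> bounds (-inf, -2), value = -3
Edge 4: R (sign -) -> bounds (-inf, -3), value = -4
Edge 5: B (sign +) -> bounds (-4, -3), value = -7/2
Edge 6: B (sign +) -> bounds (-7/2, -3), value = -13/4
Game value = -13/4

-13/4


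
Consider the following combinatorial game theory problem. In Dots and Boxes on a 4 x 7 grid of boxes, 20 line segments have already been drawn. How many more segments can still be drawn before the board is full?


Grid: 4 x 7 boxes, i.e. 5 rows and 8 columns of dots.
Horizontal edges: (rows + 1) * cols = 5 * 7 = 35
Vertical edges: rows * (cols + 1) = 4 * 8 = 32
Total edges: 35 + 32 = 67
Edges drawn: 20
Remaining: 67 - 20 = 47

47


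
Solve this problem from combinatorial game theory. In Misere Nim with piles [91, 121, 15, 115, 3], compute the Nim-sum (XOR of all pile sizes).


We need the XOR (exclusive or) of all pile sizes.
After XOR-ing pile 1 (size 91): 0 XOR 91 = 91
After XOR-ing pile 2 (size 121): 91 XOR 121 = 34
After XOR-ing pile 3 (size 15): 34 XOR 15 = 45
After XOR-ing pile 4 (size 115): 45 XOR 115 = 94
After XOR-ing pile 5 (size 3): 94 XOR 3 = 93
The Nim-value of this position is 93.

93


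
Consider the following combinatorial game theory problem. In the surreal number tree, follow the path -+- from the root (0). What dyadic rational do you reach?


Sign expansion: -+-
Rule: track bounds (lo, hi), initially (-inf, +inf). On '+', the current value becomes lo and we move to the simplest number in (value, hi): value + 1 if hi = +inf, otherwise the midpoint (value + hi)/2. On '-', the current value becomes hi and we move to value - 1 if lo = -inf, otherwise the midpoint (lo + value)/2.
Start at 0.
Step 1: sign = -, move left. Bounds: (-inf, 0). Value = -1
Step 2: sign = +, move right. Bounds: (-1, 0). Value = -1/2
Step 3: sign = -, move left. Bounds: (-1, -1/2). Value = -3/4
The surreal number with sign expansion -+- is -3/4.

-3/4


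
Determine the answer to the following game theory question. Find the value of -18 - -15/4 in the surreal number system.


x = -18, y = -15/4
Converting to common denominator: 4
x = -72/4, y = -15/4
x - y = -18 - -15/4 = -57/4

-57/4


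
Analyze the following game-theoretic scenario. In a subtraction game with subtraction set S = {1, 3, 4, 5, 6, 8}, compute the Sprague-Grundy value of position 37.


The subtraction set is S = {1, 3, 4, 5, 6, 8}.
G(k) = mex{ G(k - s) : s in S, s <= k }. We compute iteratively: G(0) = 0.
G(1) = mex({0}) = 1
G(2) = mex({1}) = 0
G(3) = mex({0}) = 1
G(4) = mex({0, 1}) = 2
G(5) = mex({0, 1, 2}) = 3
G(6) = mex({0, 1, 3}) = 2
G(7) = mex({0, 1, 2}) = 3
G(8) = mex({0, 1, 2, 3}) = 4
G(9) = mex({1, 2, 3, 4}) = 0
G(10) = mex({0, 2, 3}) = 1
G(11) = mex({1, 2, 3, 4}) = 0
G(12) = mex({0, 2, 3, 4}) = 1
G(13) = mex({0, 1, 3, 4}) = 2
G(14) = mex({0, 1, 2, 4}) = 3
G(15) = mex({0, 1, 3}) = 2
G(16) = mex({0, 1, 2, 4}) = 3
Observe that G(9)..G(16) = 0, 1, 0, 1, 2, 3, 2, 3 repeats G(0)..G(7) = 0, 1, 0, 1, 2, 3, 2, 3.
For k >= max(S) = 8, G(k) is determined by the previous 8 values G(k-8)..G(k-1); a window of 8 consecutive values has recurred shifted by 9, so by induction G(k + 9) = G(k) for all k >= 0: the sequence is periodic from the start with period 9.
One period: G(0..8) = 0, 1, 0, 1, 2, 3, 2, 3, 4.
37 mod 9 = 1, so G(37) = G(1) = 1.

1


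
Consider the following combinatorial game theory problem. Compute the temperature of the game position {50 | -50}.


The game is {50 | -50}, a switch {a | b} with numbers a > b.
Cooling {a | b} by t gives {a - t | b + t}, which stops being hot when a - t = b + t, i.e. at t = (a - b)/2. So the temperature of a switch is (a - b)/2.
Temperature = (Left option - Right option) / 2
= (50 - (-50)) / 2
= 100 / 2
= 50

50


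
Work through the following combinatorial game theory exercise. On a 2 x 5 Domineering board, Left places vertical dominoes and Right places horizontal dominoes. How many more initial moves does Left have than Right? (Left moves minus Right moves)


Board is 2 x 5 (rows x cols).
Left (vertical) placements: (rows-1) * cols = 1 * 5 = 5
Right (horizontal) placements: rows * (cols-1) = 2 * 4 = 8
Advantage = Left - Right = 5 - 8 = -3

-3


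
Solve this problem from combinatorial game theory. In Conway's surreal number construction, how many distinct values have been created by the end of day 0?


Day 0: {|} = 0 is born. Count = 1.
Day n: the number of surreal numbers born by day n is 2^(n+1) - 1.
By day 0: 2^1 - 1 = 1
By day 0: 1 surreal numbers.

1


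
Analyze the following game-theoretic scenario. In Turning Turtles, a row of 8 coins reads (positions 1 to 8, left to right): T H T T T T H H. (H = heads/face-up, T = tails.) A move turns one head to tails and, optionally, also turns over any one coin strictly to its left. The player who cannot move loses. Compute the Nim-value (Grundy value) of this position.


Coins: T H T T T T H H
Key fact: a single head at position k behaves exactly like a Nim heap of size k (turning it to T and optionally flipping a coin at j < k corresponds to moving the heap from k to j, or to 0), and heads combine as a disjunctive sum (two heads at the same place would cancel, matching j XOR j = 0). So the Nim-value is the XOR of the 1-indexed positions of the heads.
Face-up positions (1-indexed): [2, 7, 8]
XOR 0 with 2: 0 XOR 2 = 2
XOR 2 with 7: 2 XOR 7 = 5
XOR 5 with 8: 5 XOR 8 = 13
Nim-value = 13

13


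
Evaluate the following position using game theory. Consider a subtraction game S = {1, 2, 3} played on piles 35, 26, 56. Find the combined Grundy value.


Subtraction set: {1, 2, 3}
For this subtraction set, G(n) = n mod 4 (period = max + 1 = 4).
Pile 1 (size 35): G(35) = 35 mod 4 = 3
Pile 2 (size 26): G(26) = 26 mod 4 = 2
Pile 3 (size 56): G(56) = 56 mod 4 = 0
Total Grundy value = XOR of all: 3 XOR 2 XOR 0 = 1

1


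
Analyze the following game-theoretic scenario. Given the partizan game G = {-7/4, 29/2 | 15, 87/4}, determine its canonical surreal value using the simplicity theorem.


Left options: {-7/4, 29/2}, max = 29/2
Right options: {15, 87/4}, min = 15
All options are numbers and max(Left) < min(Right), so by the simplicity theorem the value is the simplest (earliest-born) number strictly between 29/2 and 15.
No integer lies strictly between 29/2 and 15, so the value is the dyadic rational m/2^k in the interval with the smallest k (then m odd); search k = 1, 2, ...:
Denominator 2: no odd multiple of 1/2 lies strictly between 29/2 and 15.
Denominator 4: 59/4 lies strictly between 29/2 and 15 -- found.
The simplest number in the interval is 59/4.
Game value = 59/4

59/4


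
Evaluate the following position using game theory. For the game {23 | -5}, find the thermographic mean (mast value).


Game = {23 | -5}, a switch {a | b} with numbers a > b.
Its thermograph has left wall a - t and right wall b + t, which meet at t = (a - b)/2, where both equal (a + b)/2. So the mast (mean value) is at (a + b)/2.
Mean = (23 + (-5))/2 = 18/2 = 9

9


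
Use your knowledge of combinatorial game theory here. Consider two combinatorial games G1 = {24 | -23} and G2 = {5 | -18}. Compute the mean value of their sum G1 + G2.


G1 = {24 | -23}, G2 = {5 | -18}
Each is a switch {a | b} with numbers a > b; its mean value is (a + b)/2, and mean value is additive over game sums: m(G1 + G2) = m(G1) + m(G2).
Mean of G1 = (24 + (-23))/2 = 1/2 = 1/2
Mean of G2 = (5 + (-18))/2 = -13/2 = -13/2
Mean of G1 + G2 = 1/2 + -13/2 = -6

-6


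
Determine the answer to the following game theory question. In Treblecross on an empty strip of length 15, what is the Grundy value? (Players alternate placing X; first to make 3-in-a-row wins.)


Treblecross: place X on empty cells; 3-in-a-row wins.
Playing within two cells of an existing X lets the opponent win at once, so sensible play treats the cells i-2..i+2 around each X as dead. The player left with no safe cell loses, so this is a normal-play take-away game on strips of safe cells.
Placing X at cell i (0-indexed) of a strip of k safe cells leaves independent strips of sizes max(0, i-2) and max(0, k-i-3). Hence G(k) = mex{ G(max(0,i-2)) XOR G(max(0,k-i-3)) : 0 <= i < k }, with G(0) = 0.
G(1): splits (0,0):0^0=0 -> mex({0}) = 1
G(2): splits (0,0):0^0=0 -> mex({0}) = 1
G(3): splits (0,0):0^0=0 -> mex({0}) = 1
G(4): splits (0,1):0^1=1 (0,0):0^0=0 -> mex({0, 1}) = 2
G(5): splits (0,2):0^1=1 (0,1):0^1=1 (0,0):0^0=0 -> mex({0, 1}) = 2
G(6) = mex({1}) = 0
G(7) = mex({0, 1, 2}) = 3
G(8) = mex({0, 1, 2}) = 3
G(9) = mex({0, 2}) = 1
G(10) = mex({0, 2, 3}) = 1
G(11) = mex({0, 3}) = 1
G(12) = mex({1, 3}) = 0
G(13) = mex({0, 1, 2, 3}) = 4
G(14) = mex({0, 1, 2}) = 3
G(15) = mex({0, 1, 2}) = 3
Therefore G(15) = 3.

3


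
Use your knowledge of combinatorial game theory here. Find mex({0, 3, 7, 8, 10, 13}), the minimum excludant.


Set = {0, 3, 7, 8, 10, 13}
0 is in the set.
1 is NOT in the set. This is the mex.
mex = 1

1


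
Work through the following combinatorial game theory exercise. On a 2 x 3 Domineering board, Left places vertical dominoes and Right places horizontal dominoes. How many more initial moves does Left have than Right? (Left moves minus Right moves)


Board is 2 x 3 (rows x cols).
Left (vertical) placements: (rows-1) * cols = 1 * 3 = 3
Right (horizontal) placements: rows * (cols-1) = 2 * 2 = 4
Advantage = Left - Right = 3 - 4 = -1

-1


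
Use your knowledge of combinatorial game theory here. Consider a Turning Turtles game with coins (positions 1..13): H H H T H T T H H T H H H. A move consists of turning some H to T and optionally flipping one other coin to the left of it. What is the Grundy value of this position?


Coins: H H H T H T T H H T H H H
Key fact: a single head at position k behaves exactly like a Nim heap of size k (turning it to T and optionally flipping a coin at j < k corresponds to moving the heap from k to j, or to 0), and heads combine as a disjunctive sum (two heads at the same place would cancel, matching j XOR j = 0). So the Nim-value is the XOR of the 1-indexed positions of the heads.
Face-up positions (1-indexed): [1, 2, 3, 5, 8, 9, 11, 12, 13]
XOR 0 with 1: 0 XOR 1 = 1
XOR 1 with 2: 1 XOR 2 = 3
XOR 3 with 3: 3 XOR 3 = 0
XOR 0 with 5: 0 XOR 5 = 5
XOR 5 with 8: 5 XOR 8 = 13
XOR 13 with 9: 13 XOR 9 = 4
XOR 4 with 11: 4 XOR 11 = 15
XOR 15 with 12: 15 XOR 12 = 3
XOR 3 with 13: 3 XOR 13 = 14
Nim-value = 14

14


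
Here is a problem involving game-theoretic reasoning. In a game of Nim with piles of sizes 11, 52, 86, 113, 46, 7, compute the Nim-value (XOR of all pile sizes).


We need the XOR (exclusive or) of all pile sizes.
After XOR-ing pile 1 (size 11): 0 XOR 11 = 11
After XOR-ing pile 2 (size 52): 11 XOR 52 = 63
After XOR-ing pile 3 (size 86): 63 XOR 86 = 105
After XOR-ing pile 4 (size 113): 105 XOR 113 = 24
After XOR-ing pile 5 (size 46): 24 XOR 46 = 54
After XOR-ing pile 6 (size 7): 54 XOR 7 = 49
The Nim-value of this position is 49.

49


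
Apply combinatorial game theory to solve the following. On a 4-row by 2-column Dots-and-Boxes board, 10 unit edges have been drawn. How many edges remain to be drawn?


Grid: 4 x 2 boxes, i.e. 5 rows and 3 columns of dots.
Horizontal edges: (rows + 1) * cols = 5 * 2 = 10
Vertical edges: rows * (cols + 1) = 4 * 3 = 12
Total edges: 10 + 12 = 22
Edges drawn: 10
Remaining: 22 - 10 = 12

12


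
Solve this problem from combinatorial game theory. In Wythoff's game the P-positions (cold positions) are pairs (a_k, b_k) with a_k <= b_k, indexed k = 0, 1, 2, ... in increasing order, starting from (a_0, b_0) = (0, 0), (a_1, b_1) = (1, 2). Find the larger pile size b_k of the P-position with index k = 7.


By Wythoff's theorem, a_k = floor(k * phi) and b_k = floor(k * phi^2) = a_k + k, where phi = (1 + sqrt(5))/2 is the golden ratio.
phi = (1 + sqrt(5))/2 = 1.618034
phi^2 = phi + 1 = 2.618034
k = 7
k * phi^2 = 7 * 2.618034 = 18.326238
b_7 = floor(k * phi^2) = 18 (check: a_7 + k = 11 + 7 = 18)

18


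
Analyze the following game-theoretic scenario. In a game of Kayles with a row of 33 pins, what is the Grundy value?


Kayles: a move removes 1 or 2 adjacent pins from a contiguous row.
Removing pins from a row of k leaves two independent rows (a, b) with a + b = k - 1 (one pin) or a + b = k - 2 (two pins); an end removal gives a = 0.
By Sprague-Grundy, G(k) = mex{ G(a) XOR G(b) } over all these splits. G(0) = 0.
G(1): splits (0,0):0^0=0 -> mex({0}) = 1
G(2): splits (0,1):0^1=1 (0,0):0^0=0 -> mex({0, 1}) = 2
G(3): splits (0,2):0^2=2 (1,1):1^1=0 (0,1):0^1=1 -> mex({0, 1, 2}) = 3
G(4): splits (0,3):0^3=3 (1,2):1^2=3 (0,2):0^2=2 (1,1):1^1=0 -> mex({0, 2, 3}) = 1
G(5): splits (0,4):0^1=1 (1,3):1^3=2 (2,2):2^2=0 (0,3):0^3=3 (1,2):1^2=3 -> mex({0, 1, 2, 3}) = 4
G(6) = mex({0, 1, 2, 4}) = 3
G(7) = mex({0, 1, 3, 4, 5}) = 2
G(8) = mex({0, 2, 3, 5, 6}) = 1
G(9) = mex({0, 1, 2, 3, 6, 7}) = 4
G(10) = mex({0, 1, 3, 4, 5, 7}) = 2
G(11) = mex({0, 1, 2, 3, 4, 5}) = 6
G(12) = mex({0, 1, 2, 3, 5, 6, 7}) = 4
G(13) = mex({0, 2, 3, 4, 6, 7}) = 1
G(14) = mex({0, 1, 4, 5, 6, 7}) = 2
G(15) = mex({0, 1, 2, 3, 4, 5, 6}) = 7
G(16) = mex({0, 2, 3, 5, 6, 7}) = 1
G(17) = mex({0, 1, 2, 3, 5, 6, 7}) = 4
G(18) = mex({0, 1, 2, 4, 5, 6}) = 3
G(19) = mex({0, 1, 3, 4, 5, 7}) = 2
G(20) = mex({0, 2, 3, 4, 5, 6, 7}) = 1
G(21) = mex({0, 1, 2, 3, 5, 6, 7}) = 4
G(22) = mex({0, 1, 2, 3, 4, 5, 7}) = 6
G(23) = mex({0, 1, 2, 3, 4, 5, 6}) = 7
G(24) = mex({0, 1, 2, 3, 5, 6, 7}) = 4
G(25) = mex({0, 2, 3, 4, 6, 7}) = 1
G(26) = mex({0, 1, 3, 4, 5, 6, 7}) = 2
G(27) = mex({0, 1, 2, 3, 4, 5, 6, 7}) = 8
G(28) = mex({0, 1, 2, 3, 4, 6, 7, 8}) = 5
G(29) = mex({0, 1, 2, 3, 5, 6, 7, 8, 9}) = 4
G(30) = mex({0, 1, 2, 3, 4, 5, 6, 9, 10}) = 7
G(31) = mex({0, 1, 3, 4, 5, 7, 10, 11}) = 2
G(32) = mex({0, 2, 3, 4, 5, 6, 7, 9, 11}) = 1
G(33) = mex({0, 1, 2, 3, 4, 5, 6, 7, 9, 12}) = 8
Therefore G(33) = 8.

8


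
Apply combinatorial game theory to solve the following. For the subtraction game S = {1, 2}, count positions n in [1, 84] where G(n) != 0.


Subtraction set S = {1, 2}, so G(n) = n mod 3.
G(n) = 0 when n is a multiple of 3.
Multiples of 3 in [1, 84]: 28
N-positions (nonzero Grundy) = 84 - 28 = 56

56


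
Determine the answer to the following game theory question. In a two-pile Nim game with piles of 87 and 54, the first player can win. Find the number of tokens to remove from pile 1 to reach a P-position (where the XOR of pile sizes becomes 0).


Piles: 87 and 54
Current XOR: 87 XOR 54 = 97 (non-zero, so this is an N-position).
To make the XOR zero, we need to find a move that balances the piles.
For pile 1 (size 87): target = 87 XOR 97 = 54
We reduce pile 1 from 87 to 54.
Tokens removed: 87 - 54 = 33
Verification: 54 XOR 54 = 0

33


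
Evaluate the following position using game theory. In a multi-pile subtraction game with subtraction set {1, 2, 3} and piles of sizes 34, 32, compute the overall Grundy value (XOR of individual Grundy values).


Subtraction set: {1, 2, 3}
For this subtraction set, G(n) = n mod 4 (period = max + 1 = 4).
Pile 1 (size 34): G(34) = 34 mod 4 = 2
Pile 2 (size 32): G(32) = 32 mod 4 = 0
Total Grundy value = XOR of all: 2 XOR 0 = 2

2


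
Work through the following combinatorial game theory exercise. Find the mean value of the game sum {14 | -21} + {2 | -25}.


G1 = {14 | -21}, G2 = {2 | -25}
Each is a switch {a | b} with numbers a > b; its mean value is (a + b)/2, and mean value is additive over game sums: m(G1 + G2) = m(G1) + m(G2).
Mean of G1 = (14 + (-21))/2 = -7/2 = -7/2
Mean of G2 = (2 + (-25))/2 = -23/2 = -23/2
Mean of G1 + G2 = -7/2 + -23/2 = -15

-15


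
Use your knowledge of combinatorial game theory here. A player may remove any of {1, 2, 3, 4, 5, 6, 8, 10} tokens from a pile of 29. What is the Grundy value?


The subtraction set is S = {1, 2, 3, 4, 5, 6, 8, 10}.
G(k) = mex{ G(k - s) : s in S, s <= k }. We compute iteratively: G(0) = 0.
G(1) = mex({0}) = 1
G(2) = mex({0, 1}) = 2
G(3) = mex({0, 1, 2}) = 3
G(4) = mex({0, 1, 2, 3}) = 4
G(5) = mex({0, 1, 2, 3, 4}) = 5
G(6) = mex({0, 1, 2, 3, 4, 5}) = 6
G(7) = mex({1, 2, 3, 4, 5, 6}) = 0
G(8) = mex({0, 2, 3, 4, 5, 6}) = 1
G(9) = mex({0, 1, 3, 4, 5, 6}) = 2
G(10) = mex({0, 1, 2, 4, 5, 6}) = 3
G(11) = mex({0, 1, 2, 3, 5, 6}) = 4
G(12) = mex({0, 1, 2, 3, 4, 6}) = 5
G(13) = mex({0, 1, 2, 3, 4, 5}) = 6
G(14) = mex({1, 2, 3, 4, 5, 6}) = 0
G(15) = mex({0, 2, 3, 4, 5, 6}) = 1
G(16) = mex({0, 1, 3, 4, 5, 6}) = 2
Observe that G(7)..G(16) = 0, 1, 2, 3, 4, 5, 6, 0, 1, 2 repeats G(0)..G(9) = 0, 1, 2, 3, 4, 5, 6, 0, 1, 2.
For k >= max(S) = 10, G(k) is determined by the previous 10 values G(k-10)..G(k-1); a window of 10 consecutive values has recurred shifted by 7, so by induction G(k + 7) = G(k) for all k >= 0: the sequence is periodic from the start with period 7.
One period: G(0..6) = 0, 1, 2, 3, 4, 5, 6.
29 mod 7 = 1, so G(29) = G(1) = 1.

1


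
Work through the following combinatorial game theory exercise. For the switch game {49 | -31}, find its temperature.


The game is {49 | -31}, a switch {a | b} with numbers a > b.
Cooling {a | b} by t gives {a - t | b + t}, which stops being hot when a - t = b + t, i.e. at t = (a - b)/2. So the temperature of a switch is (a - b)/2.
Temperature = (Left option - Right option) / 2
= (49 - (-31)) / 2
= 80 / 2
= 40

40


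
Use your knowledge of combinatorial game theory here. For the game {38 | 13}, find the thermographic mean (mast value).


Game = {38 | 13}, a switch {a | b} with numbers a > b.
Its thermograph has left wall a - t and right wall b + t, which meet at t = (a - b)/2, where both equal (a + b)/2. So the mast (mean value) is at (a + b)/2.
Mean = (38 + (13))/2 = 51/2 = 51/2

51/2


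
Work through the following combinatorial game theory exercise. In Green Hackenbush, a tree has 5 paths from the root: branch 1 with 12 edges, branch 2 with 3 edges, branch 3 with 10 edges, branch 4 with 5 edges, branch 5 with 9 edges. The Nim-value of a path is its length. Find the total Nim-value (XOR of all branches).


The tree has 5 branches from the ground vertex.
In Green Hackenbush, the Nim-value of a simple path of length k is k.
Branch 1: length 12, Nim-value = 12
Branch 2: length 3, Nim-value = 3
Branch 3: length 10, Nim-value = 10
Branch 4: length 5, Nim-value = 5
Branch 5: length 9, Nim-value = 9
Total Nim-value = XOR of all branch values:
0 XOR 12 = 12
12 XOR 3 = 15
15 XOR 10 = 5
5 XOR 5 = 0
0 XOR 9 = 9
Nim-value of the tree = 9

9


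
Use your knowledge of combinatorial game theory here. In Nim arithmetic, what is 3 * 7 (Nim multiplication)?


Nim multiplication is bilinear over XOR: (u XOR v) * w = (u*w) XOR (v*w).
So we split each operand into its bit components and XOR the pairwise Nim products.
3 = 1 + 2 (as XOR of powers of 2).
7 = 1 + 2 + 4 (as XOR of powers of 2).
Using the standard Nim-product table on single bits:
  2*2 = 3,   2*4 = 8,   2*8 = 12,
  4*4 = 6,   4*8 = 11,  8*8 = 13,
and  1*x = x (identity), k*l = l*k (commutative).
Pairwise Nim products:
  1 * 1 = 1
  1 * 2 = 2
  1 * 4 = 4
  2 * 1 = 2
  2 * 2 = 3
  2 * 4 = 8
XOR them: 1 XOR 2 XOR 4 XOR 2 XOR 3 XOR 8 = 14.
Result: 3 * 7 = 14 (in Nim).

14


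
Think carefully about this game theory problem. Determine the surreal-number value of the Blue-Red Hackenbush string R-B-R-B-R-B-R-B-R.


Edges (from ground): R-B-R-B-R-B-R-B-R
By Berlekamp's sign-expansion rule, a Blue-Red Hackenbush stalk has the value of the surreal number whose sign sequence is the edge sequence with B -> + and R -> -.
Sign sequence: -+-+-+-+-
Trace the sign expansion in the surreal number tree, starting from 0:
Edge 1: R (sign -) -> bounds (-inf, 0), value = -1
Edge 2: B (sign +) -> bounds (-1, 0), value = -1/2
Edge 3: R (sign -) -> bounds (-1, -1/2), value = -3/4
Edge 4: B (sign +) -> bounds (-3/4, -1/2), value = -5/8
Edge 5: R (sign -) -> bounds (-3/4, -5/8), value = -11/16
Edge 6: B (sign +) -> bounds (-11/16, -5/8), value = -21/32
Edge 7: R (sign -) -> bounds (-11/16, -21/32), value = -43/64
Edge 8: B (sign +) -> bounds (-43/64, -21/32), value = -85/128
Edge 9: R (sign -) -> bounds (-43/64, -85/128), value = -171/256
Game value = -171/256

-171/256


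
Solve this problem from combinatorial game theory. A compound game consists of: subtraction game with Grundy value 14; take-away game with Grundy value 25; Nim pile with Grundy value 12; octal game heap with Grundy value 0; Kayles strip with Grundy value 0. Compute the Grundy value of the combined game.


By the Sprague-Grundy theorem, the Grundy value of a sum of games is the XOR of individual Grundy values.
subtraction game: Grundy value = 14. Running XOR: 0 XOR 14 = 14
take-away game: Grundy value = 25. Running XOR: 14 XOR 25 = 23
Nim pile: Grundy value = 12. Running XOR: 23 XOR 12 = 27
octal game heap: Grundy value = 0. Running XOR: 27 XOR 0 = 27
Kayles strip: Grundy value = 0. Running XOR: 27 XOR 0 = 27
The combined Grundy value is 27.

27


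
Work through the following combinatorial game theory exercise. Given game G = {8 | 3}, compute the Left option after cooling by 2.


Original game: {8 | 3} (a switch {a | b} with a > b).
Cooling by t (for t below the temperature (a - b)/2 = 5/2) taxes each move by t: {a | b} cooled by t is {a - t | b + t}.
Cooling amount: t = 2
Cooled Left option: 8 - 2 = 6
Cooled Right option: 3 + 2 = 5
Cooled game: {6 | 5}
Left option = 6

6


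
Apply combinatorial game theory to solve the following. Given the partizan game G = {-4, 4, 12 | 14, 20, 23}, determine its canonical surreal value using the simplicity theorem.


Left options: {-4, 4, 12}, max = 12
Right options: {14, 20, 23}, min = 14
All options are numbers and max(Left) < min(Right), so by the simplicity theorem the value is the simplest (earliest-born) number strictly between 12 and 14.
The only integer strictly between 12 and 14 is 13.
No non-integer in the interval can be simpler: if x is a non-integer in the interval, then floor(x) or ceil(x) also lies in the interval (the interval contains an integer), and both are proper prefixes of x's sign expansion, i.e. born earlier. So the game value is 13.
Game value = 13

13


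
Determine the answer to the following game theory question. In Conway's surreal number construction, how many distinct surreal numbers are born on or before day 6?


Day 0: {|} = 0 is born. Count = 1.
Day n: the number of surreal numbers born by day n is 2^(n+1) - 1.
By day 0: 2^1 - 1 = 1
By day 1: 2^2 - 1 = 3
By day 2: 2^3 - 1 = 7
By day 3: 2^4 - 1 = 15
By day 4: 2^5 - 1 = 31
By day 5: 2^6 - 1 = 63
By day 6: 2^7 - 1 = 127
By day 6: 127 surreal numbers.

127


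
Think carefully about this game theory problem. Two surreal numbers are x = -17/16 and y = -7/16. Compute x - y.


x = -17/16, y = -7/16
Converting to common denominator: 16
x = -17/16, y = -7/16
x - y = -17/16 - -7/16 = -5/8

-5/8


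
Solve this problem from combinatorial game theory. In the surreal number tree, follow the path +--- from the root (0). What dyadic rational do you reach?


Sign expansion: +---
Rule: track bounds (lo, hi), initially (-inf, +inf). On '+', the current value becomes lo and we move to the simplest number in (value, hi): value + 1 if hi = +inf, otherwise the midpoint (value + hi)/2. On '-', the current value becomes hi and we move to value - 1 if lo = -inf, otherwise the midpoint (lo + value)/2.
Start at 0.
Step 1: sign = +, move right. Bounds: (0, +inf). Value = 1
Step 2: sign = -, move left. Bounds: (0, 1). Value = 1/2
Step 3: sign = -, move left. Bounds: (0, 1/2). Value = 1/4
Step 4: sign = -, move left. Bounds: (0, 1/4). Value = 1/8
The surreal number with sign expansion +--- is 1/8.

1/8


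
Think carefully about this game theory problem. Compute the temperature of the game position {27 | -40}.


The game is {27 | -40}, a switch {a | b} with numbers a > b.
Cooling {a | b} by t gives {a - t | b + t}, which stops being hot when a - t = b + t, i.e. at t = (a - b)/2. So the temperature of a switch is (a - b)/2.
Temperature = (Left option - Right option) / 2
= (27 - (-40)) / 2
= 67 / 2
= 67/2

67/2


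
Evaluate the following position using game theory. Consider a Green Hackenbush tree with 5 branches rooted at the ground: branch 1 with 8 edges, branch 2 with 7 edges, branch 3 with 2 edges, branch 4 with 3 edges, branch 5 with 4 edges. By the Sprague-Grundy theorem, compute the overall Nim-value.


The tree has 5 branches from the ground vertex.
In Green Hackenbush, the Nim-value of a simple path of length k is k.
Branch 1: length 8, Nim-value = 8
Branch 2: length 7, Nim-value = 7
Branch 3: length 2, Nim-value = 2
Branch 4: length 3, Nim-value = 3
Branch 5: length 4, Nim-value = 4
Total Nim-value = XOR of all branch values:
0 XOR 8 = 8
8 XOR 7 = 15
15 XOR 2 = 13
13 XOR 3 = 14
14 XOR 4 = 10
Nim-value of the tree = 10

10


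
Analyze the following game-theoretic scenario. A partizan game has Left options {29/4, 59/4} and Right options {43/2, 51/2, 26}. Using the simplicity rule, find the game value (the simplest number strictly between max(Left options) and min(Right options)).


Left options: {29/4, 59/4}, max = 59/4
Right options: {43/2, 51/2, 26}, min = 43/2
All options are numbers and max(Left) < min(Right), so by the simplicity theorem the value is the simplest (earliest-born) number strictly between 59/4 and 43/2.
Integers 15 through 21 all lie strictly between 59/4 and 43/2.
Among integers, the simplest (lowest birthday = smallest |n|; 0 is born on day 0, +-n on day n) is 15.
No non-integer in the interval can be simpler: if x is a non-integer in the interval, then floor(x) or ceil(x) also lies in the interval (the interval contains an integer), and both are proper prefixes of x's sign expansion, i.e. born earlier. So the game value is 15.
Game value = 15

15


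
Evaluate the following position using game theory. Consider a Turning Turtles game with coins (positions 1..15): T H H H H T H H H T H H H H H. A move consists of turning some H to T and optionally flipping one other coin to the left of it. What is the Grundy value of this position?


Coins: T H H H H T H H H T H H H H H
Key fact: a single head at position k behaves exactly like a Nim heap of size k (turning it to T and optionally flipping a coin at j < k corresponds to moving the heap from k to j, or to 0), and heads combine as a disjunctive sum (two heads at the same place would cancel, matching j XOR j = 0). So the Nim-value is the XOR of the 1-indexed positions of the heads.
Face-up positions (1-indexed): [2, 3, 4, 5, 7, 8, 9, 11, 12, 13, 14, 15]
XOR 0 with 2: 0 XOR 2 = 2
XOR 2 with 3: 2 XOR 3 = 1
XOR 1 with 4: 1 XOR 4 = 5
XOR 5 with 5: 5 XOR 5 = 0
XOR 0 with 7: 0 XOR 7 = 7
XOR 7 with 8: 7 XOR 8 = 15
XOR 15 with 9: 15 XOR 9 = 6
XOR 6 with 11: 6 XOR 11 = 13
XOR 13 with 12: 13 XOR 12 = 1
XOR 1 with 13: 1 XOR 13 = 12
XOR 12 with 14: 12 XOR 14 = 2
XOR 2 with 15: 2 XOR 15 = 13
Nim-value = 13

13


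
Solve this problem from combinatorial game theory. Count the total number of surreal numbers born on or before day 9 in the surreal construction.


Day 0: {|} = 0 is born. Count = 1.
Day n: the number of surreal numbers born by day n is 2^(n+1) - 1.
By day 0: 2^1 - 1 = 1
By day 1: 2^2 - 1 = 3
By day 2: 2^3 - 1 = 7
By day 3: 2^4 - 1 = 15
By day 4: 2^5 - 1 = 31
By day 5: 2^6 - 1 = 63
By day 6: 2^7 - 1 = 127
By day 7: 2^8 - 1 = 255
By day 8: 2^9 - 1 = 511
By day 9: 2^10 - 1 = 1023
By day 9: 1023 surreal numbers.

1023


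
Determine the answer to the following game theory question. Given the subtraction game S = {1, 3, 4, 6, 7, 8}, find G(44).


The subtraction set is S = {1, 3, 4, 6, 7, 8}.
G(k) = mex{ G(k - s) : s in S, s <= k }. We compute iteratively: G(0) = 0.
G(1) = mex({0}) = 1
G(2) = mex({1}) = 0
G(3) = mex({0}) = 1
G(4) = mex({0, 1}) = 2
G(5) = mex({0, 1, 2}) = 3
G(6) = mex({0, 1, 3}) = 2
G(7) = mex({0, 1, 2}) = 3
G(8) = mex({0, 1, 2, 3}) = 4
G(9) = mex({0, 1, 2, 3, 4}) = 5
G(10) = mex({0, 1, 2, 3, 5}) = 4
G(11) = mex({1, 2, 3, 4}) = 0
G(12) = mex({0, 2, 3, 4, 5}) = 1
G(13) = mex({1, 2, 3, 4, 5}) = 0
G(14) = mex({0, 2, 3, 4}) = 1
G(15) = mex({0, 1, 3, 4, 5}) = 2
G(16) = mex({0, 1, 2, 4, 5}) = 3
G(17) = mex({0, 1, 3, 4, 5}) = 2
G(18) = mex({0, 1, 2, 4}) = 3
Observe that G(11)..G(18) = 0, 1, 0, 1, 2, 3, 2, 3 repeats G(0)..G(7) = 0, 1, 0, 1, 2, 3, 2, 3.
For k >= max(S) = 8, G(k) is determined by the previous 8 values G(k-8)..G(k-1); a window of 8 consecutive values has recurred shifted by 11, so by induction G(k + 11) = G(k) for all k >= 0: the sequence is periodic from the start with period 11.
One period: G(0..10) = 0, 1, 0, 1, 2, 3, 2, 3, 4, 5, 4.
44 mod 11 = 0, so G(44) = G(0) = 0.

0


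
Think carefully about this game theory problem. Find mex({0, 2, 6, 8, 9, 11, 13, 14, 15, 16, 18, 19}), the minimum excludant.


Set = {0, 2, 6, 8, 9, 11, 13, 14, 15, 16, 18, 19}
0 is in the set.
1 is NOT in the set. This is the mex.
mex = 1

1


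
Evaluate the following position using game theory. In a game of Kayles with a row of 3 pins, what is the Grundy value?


Kayles: a move removes 1 or 2 adjacent pins from a contiguous row.
Removing pins from a row of k leaves two independent rows (a, b) with a + b = k - 1 (one pin) or a + b = k - 2 (two pins); an end removal gives a = 0.
By Sprague-Grundy, G(k) = mex{ G(a) XOR G(b) } over all these splits. G(0) = 0.
G(1): splits (0,0):0^0=0 -> mex({0}) = 1
G(2): splits (0,1):0^1=1 (0,0):0^0=0 -> mex({0, 1}) = 2
G(3): splits (0,2):0^2=2 (1,1):1^1=0 (0,1):0^1=1 -> mex({0, 1, 2}) = 3
Therefore G(3) = 3.

3


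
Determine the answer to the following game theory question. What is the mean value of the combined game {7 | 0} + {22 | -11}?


G1 = {7 | 0}, G2 = {22 | -11}
Each is a switch {a | b} with numbers a > b; its mean value is (a + b)/2, and mean value is additive over game sums: m(G1 + G2) = m(G1) + m(G2).
Mean of G1 = (7 + (0))/2 = 7/2 = 7/2
Mean of G2 = (22 + (-11))/2 = 11/2 = 11/2
Mean of G1 + G2 = 7/2 + 11/2 = 9

9


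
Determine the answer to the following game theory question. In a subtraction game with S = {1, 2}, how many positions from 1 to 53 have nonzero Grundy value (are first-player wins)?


Subtraction set S = {1, 2}, so G(n) = n mod 3.
G(n) = 0 when n is a multiple of 3.
Multiples of 3 in [1, 53]: 17
N-positions (nonzero Grundy) = 53 - 17 = 36

36
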